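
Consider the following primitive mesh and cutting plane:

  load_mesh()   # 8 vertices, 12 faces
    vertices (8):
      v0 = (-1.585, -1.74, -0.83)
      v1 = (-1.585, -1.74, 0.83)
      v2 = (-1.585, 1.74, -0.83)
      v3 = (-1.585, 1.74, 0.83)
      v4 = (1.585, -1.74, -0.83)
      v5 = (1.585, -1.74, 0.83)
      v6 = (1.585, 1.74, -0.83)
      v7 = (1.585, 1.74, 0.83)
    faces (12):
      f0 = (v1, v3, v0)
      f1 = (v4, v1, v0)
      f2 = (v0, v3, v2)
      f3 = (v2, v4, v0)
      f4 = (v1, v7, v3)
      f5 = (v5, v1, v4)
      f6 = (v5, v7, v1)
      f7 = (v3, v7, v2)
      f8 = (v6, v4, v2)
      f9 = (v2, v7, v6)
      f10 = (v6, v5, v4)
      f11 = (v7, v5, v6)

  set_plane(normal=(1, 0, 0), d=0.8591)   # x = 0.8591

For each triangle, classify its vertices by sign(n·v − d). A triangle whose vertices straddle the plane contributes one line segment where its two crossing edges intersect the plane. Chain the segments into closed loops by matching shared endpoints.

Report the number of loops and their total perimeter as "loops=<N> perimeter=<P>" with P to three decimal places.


loops=1 perimeter=10.280

Straddling triangles (8 of 12):
  (v4,v1,v0) [+--] → (0.8591, -1.74, -0.449876)–(0.8591, -1.74, -0.83)  len=0.3801
  (v2,v4,v0) [-+-] → (0.8591, -0.943113, -0.83)–(0.8591, -1.74, -0.83)  len=0.7969
  (v1,v7,v3) [-+-] → (0.8591, 0.943113, 0.83)–(0.8591, 1.74, 0.83)  len=0.7969
  (v5,v1,v4) [+-+] → (0.8591, -1.74, 0.83)–(0.8591, -1.74, -0.449876)  len=1.2799
  (v5,v7,v1) [++-] → (0.8591, 0.943113, 0.83)–(0.8591, -1.74, 0.83)  len=2.6831
  (v3,v7,v2) [-+-] → (0.8591, 1.74, 0.83)–(0.8591, 1.74, 0.449876)  len=0.3801
  (v6,v4,v2) [++-] → (0.8591, -0.943113, -0.83)–(0.8591, 1.74, -0.83)  len=2.6831
  (v2,v7,v6) [-++] → (0.8591, 1.74, 0.449876)–(0.8591, 1.74, -0.83)  len=1.2799

Chained into 1 loop(s):
  loop 1: 8 segments, perimeter = 10.2800
Total perimeter = 10.280


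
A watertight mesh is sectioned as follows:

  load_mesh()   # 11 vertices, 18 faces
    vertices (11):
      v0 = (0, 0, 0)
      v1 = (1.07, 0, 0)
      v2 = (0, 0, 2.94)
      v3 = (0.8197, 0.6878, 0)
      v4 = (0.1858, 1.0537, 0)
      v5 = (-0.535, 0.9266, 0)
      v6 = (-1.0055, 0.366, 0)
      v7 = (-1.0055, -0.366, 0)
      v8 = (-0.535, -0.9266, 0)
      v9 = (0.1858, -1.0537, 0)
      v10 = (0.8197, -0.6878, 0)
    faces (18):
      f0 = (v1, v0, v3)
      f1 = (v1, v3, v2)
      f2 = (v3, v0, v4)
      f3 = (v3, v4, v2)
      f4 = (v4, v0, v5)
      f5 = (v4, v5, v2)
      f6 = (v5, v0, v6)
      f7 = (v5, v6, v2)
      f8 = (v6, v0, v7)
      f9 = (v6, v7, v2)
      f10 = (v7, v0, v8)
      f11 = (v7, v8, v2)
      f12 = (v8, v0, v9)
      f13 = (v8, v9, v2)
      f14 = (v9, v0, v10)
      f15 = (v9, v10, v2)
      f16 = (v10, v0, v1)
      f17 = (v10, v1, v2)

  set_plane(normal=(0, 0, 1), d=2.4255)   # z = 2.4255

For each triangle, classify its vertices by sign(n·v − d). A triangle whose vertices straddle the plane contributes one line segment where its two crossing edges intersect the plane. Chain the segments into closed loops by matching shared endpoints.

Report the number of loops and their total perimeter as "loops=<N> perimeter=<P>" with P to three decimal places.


loops=1 perimeter=1.153

Straddling triangles (9 of 18):
  (v1,v3,v2) [--+] → (0.143447, 0.120365, 2.4255)–(0.18725, 0, 2.4255)  len=0.1281
  (v3,v4,v2) [--+] → (0.032515, 0.184397, 2.4255)–(0.143447, 0.120365, 2.4255)  len=0.1281
  (v4,v5,v2) [--+] → (-0.093625, 0.162155, 2.4255)–(0.032515, 0.184397, 2.4255)  len=0.1281
  (v5,v6,v2) [--+] → (-0.175962, 0.06405, 2.4255)–(-0.093625, 0.162155, 2.4255)  len=0.1281
  (v6,v7,v2) [--+] → (-0.175962, -0.06405, 2.4255)–(-0.175962, 0.06405, 2.4255)  len=0.1281
  (v7,v8,v2) [--+] → (-0.093625, -0.162155, 2.4255)–(-0.175962, -0.06405, 2.4255)  len=0.1281
  (v8,v9,v2) [--+] → (0.032515, -0.184397, 2.4255)–(-0.093625, -0.162155, 2.4255)  len=0.1281
  (v9,v10,v2) [--+] → (0.143447, -0.120365, 2.4255)–(0.032515, -0.184397, 2.4255)  len=0.1281
  (v10,v1,v2) [--+] → (0.18725, 0, 2.4255)–(0.143447, -0.120365, 2.4255)  len=0.1281

Chained into 1 loop(s):
  loop 1: 9 segments, perimeter = 1.1528
Total perimeter = 1.153


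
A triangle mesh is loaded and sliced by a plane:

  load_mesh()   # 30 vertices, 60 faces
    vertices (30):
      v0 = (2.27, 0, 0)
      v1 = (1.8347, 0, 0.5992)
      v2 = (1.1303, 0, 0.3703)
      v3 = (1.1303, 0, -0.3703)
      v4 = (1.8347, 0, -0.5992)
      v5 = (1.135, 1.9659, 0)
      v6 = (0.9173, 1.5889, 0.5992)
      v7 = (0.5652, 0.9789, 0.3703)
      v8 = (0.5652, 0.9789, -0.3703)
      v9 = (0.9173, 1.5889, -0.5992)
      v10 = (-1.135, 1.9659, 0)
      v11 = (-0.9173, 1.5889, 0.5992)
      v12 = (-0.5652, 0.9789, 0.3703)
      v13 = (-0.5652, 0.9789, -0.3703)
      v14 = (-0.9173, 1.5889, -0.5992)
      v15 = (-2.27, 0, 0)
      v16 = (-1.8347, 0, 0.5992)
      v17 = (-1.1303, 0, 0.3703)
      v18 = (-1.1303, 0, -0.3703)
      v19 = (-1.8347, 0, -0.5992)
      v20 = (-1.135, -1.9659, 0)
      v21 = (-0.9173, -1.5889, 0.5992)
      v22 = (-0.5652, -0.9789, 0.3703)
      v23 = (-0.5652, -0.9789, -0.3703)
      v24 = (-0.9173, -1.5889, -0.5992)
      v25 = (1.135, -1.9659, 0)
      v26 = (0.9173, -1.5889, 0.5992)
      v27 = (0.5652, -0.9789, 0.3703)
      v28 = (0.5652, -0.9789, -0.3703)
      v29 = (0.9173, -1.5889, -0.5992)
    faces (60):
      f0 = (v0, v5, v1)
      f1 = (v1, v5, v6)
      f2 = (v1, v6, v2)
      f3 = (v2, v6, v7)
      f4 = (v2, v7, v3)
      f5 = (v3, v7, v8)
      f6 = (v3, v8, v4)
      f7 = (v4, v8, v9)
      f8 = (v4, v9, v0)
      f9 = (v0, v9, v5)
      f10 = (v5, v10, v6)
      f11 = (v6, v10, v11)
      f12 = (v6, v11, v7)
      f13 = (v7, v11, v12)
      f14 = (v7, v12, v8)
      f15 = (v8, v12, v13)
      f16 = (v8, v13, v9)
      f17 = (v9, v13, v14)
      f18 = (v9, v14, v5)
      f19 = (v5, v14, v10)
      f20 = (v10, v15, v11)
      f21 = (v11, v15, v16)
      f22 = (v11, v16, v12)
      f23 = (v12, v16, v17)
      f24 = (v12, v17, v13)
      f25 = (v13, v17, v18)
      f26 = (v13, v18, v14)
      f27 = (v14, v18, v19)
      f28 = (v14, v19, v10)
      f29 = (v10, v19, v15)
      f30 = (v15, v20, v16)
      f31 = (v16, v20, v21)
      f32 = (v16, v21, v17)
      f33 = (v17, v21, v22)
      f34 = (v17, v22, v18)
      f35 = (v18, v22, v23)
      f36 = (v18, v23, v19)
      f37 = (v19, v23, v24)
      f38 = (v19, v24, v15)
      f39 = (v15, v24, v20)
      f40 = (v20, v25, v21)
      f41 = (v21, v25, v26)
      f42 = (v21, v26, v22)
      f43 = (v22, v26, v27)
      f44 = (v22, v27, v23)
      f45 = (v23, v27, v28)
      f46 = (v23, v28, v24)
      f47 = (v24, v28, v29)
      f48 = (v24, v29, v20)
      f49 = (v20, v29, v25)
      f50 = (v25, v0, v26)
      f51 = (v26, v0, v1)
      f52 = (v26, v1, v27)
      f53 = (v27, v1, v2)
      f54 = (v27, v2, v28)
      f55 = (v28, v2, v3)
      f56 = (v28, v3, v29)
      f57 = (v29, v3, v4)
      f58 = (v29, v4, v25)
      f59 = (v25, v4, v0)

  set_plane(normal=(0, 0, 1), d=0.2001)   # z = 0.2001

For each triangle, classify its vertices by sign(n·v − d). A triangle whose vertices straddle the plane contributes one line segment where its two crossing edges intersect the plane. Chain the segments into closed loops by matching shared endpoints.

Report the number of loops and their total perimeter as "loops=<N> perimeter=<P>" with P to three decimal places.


Straddling triangles (24 of 60):
  (v0,v5,v1) [--+] → (1.36866, 1.3094, 0.2001)–(2.12463, 0, 0.2001)  len=1.5120
  (v1,v5,v6) [+-+] → (1.36866, 1.3094, 0.2001)–(1.0623, 1.84, 0.2001)  len=0.6127
  (v2,v7,v3) [++-] → (0.695068, 0.753935, 0.2001)–(1.1303, 0, 0.2001)  len=0.8705
  (v3,v7,v8) [-+-] → (0.695068, 0.753935, 0.2001)–(0.5652, 0.9789, 0.2001)  len=0.2598
  (v5,v10,v6) [--+] → (-0.449644, 1.84, 0.2001)–(1.0623, 1.84, 0.2001)  len=1.5119
  (v6,v10,v11) [+-+] → (-0.449644, 1.84, 0.2001)–(-1.0623, 1.84, 0.2001)  len=0.6127
  (v7,v12,v8) [++-] → (-0.305419, 0.9789, 0.2001)–(0.5652, 0.9789, 0.2001)  len=0.8706
  (v8,v12,v13) [-+-] → (-0.305419, 0.9789, 0.2001)–(-0.5652, 0.9789, 0.2001)  len=0.2598
  (v10,v15,v11) [--+] → (-1.81827, 0.530606, 0.2001)–(-1.0623, 1.84, 0.2001)  len=1.5120
  (v11,v15,v16) [+-+] → (-1.81827, 0.530606, 0.2001)–(-2.12463, 0, 0.2001)  len=0.6127
  (v12,v17,v13) [++-] → (-1.00043, 0.224965, 0.2001)–(-0.5652, 0.9789, 0.2001)  len=0.8705
  (v13,v17,v18) [-+-] → (-1.00043, 0.224965, 0.2001)–(-1.1303, 0, 0.2001)  len=0.2598
  (v15,v20,v16) [--+] → (-1.36866, -1.3094, 0.2001)–(-2.12463, 0, 0.2001)  len=1.5120
  (v16,v20,v21) [+-+] → (-1.36866, -1.3094, 0.2001)–(-1.0623, -1.84, 0.2001)  len=0.6127
  (v17,v22,v18) [++-] → (-0.695068, -0.753935, 0.2001)–(-1.1303, 0, 0.2001)  len=0.8705
  (v18,v22,v23) [-+-] → (-0.695068, -0.753935, 0.2001)–(-0.5652, -0.9789, 0.2001)  len=0.2598
  (v20,v25,v21) [--+] → (0.449644, -1.84, 0.2001)–(-1.0623, -1.84, 0.2001)  len=1.5119
  (v21,v25,v26) [+-+] → (0.449644, -1.84, 0.2001)–(1.0623, -1.84, 0.2001)  len=0.6127
  (v22,v27,v23) [++-] → (0.305419, -0.9789, 0.2001)–(-0.5652, -0.9789, 0.2001)  len=0.8706
  (v23,v27,v28) [-+-] → (0.305419, -0.9789, 0.2001)–(0.5652, -0.9789, 0.2001)  len=0.2598
  (v25,v0,v26) [--+] → (1.81827, -0.530606, 0.2001)–(1.0623, -1.84, 0.2001)  len=1.5120
  (v26,v0,v1) [+-+] → (1.81827, -0.530606, 0.2001)–(2.12463, 0, 0.2001)  len=0.6127
  (v27,v2,v28) [++-] → (1.00043, -0.224965, 0.2001)–(0.5652, -0.9789, 0.2001)  len=0.8705
  (v28,v2,v3) [-+-] → (1.00043, -0.224965, 0.2001)–(1.1303, 0, 0.2001)  len=0.2598

Chained into 2 loop(s):
  loop 1: 12 segments, perimeter = 12.7478
  loop 2: 12 segments, perimeter = 6.7820
Total perimeter = 19.530

loops=2 perimeter=19.530


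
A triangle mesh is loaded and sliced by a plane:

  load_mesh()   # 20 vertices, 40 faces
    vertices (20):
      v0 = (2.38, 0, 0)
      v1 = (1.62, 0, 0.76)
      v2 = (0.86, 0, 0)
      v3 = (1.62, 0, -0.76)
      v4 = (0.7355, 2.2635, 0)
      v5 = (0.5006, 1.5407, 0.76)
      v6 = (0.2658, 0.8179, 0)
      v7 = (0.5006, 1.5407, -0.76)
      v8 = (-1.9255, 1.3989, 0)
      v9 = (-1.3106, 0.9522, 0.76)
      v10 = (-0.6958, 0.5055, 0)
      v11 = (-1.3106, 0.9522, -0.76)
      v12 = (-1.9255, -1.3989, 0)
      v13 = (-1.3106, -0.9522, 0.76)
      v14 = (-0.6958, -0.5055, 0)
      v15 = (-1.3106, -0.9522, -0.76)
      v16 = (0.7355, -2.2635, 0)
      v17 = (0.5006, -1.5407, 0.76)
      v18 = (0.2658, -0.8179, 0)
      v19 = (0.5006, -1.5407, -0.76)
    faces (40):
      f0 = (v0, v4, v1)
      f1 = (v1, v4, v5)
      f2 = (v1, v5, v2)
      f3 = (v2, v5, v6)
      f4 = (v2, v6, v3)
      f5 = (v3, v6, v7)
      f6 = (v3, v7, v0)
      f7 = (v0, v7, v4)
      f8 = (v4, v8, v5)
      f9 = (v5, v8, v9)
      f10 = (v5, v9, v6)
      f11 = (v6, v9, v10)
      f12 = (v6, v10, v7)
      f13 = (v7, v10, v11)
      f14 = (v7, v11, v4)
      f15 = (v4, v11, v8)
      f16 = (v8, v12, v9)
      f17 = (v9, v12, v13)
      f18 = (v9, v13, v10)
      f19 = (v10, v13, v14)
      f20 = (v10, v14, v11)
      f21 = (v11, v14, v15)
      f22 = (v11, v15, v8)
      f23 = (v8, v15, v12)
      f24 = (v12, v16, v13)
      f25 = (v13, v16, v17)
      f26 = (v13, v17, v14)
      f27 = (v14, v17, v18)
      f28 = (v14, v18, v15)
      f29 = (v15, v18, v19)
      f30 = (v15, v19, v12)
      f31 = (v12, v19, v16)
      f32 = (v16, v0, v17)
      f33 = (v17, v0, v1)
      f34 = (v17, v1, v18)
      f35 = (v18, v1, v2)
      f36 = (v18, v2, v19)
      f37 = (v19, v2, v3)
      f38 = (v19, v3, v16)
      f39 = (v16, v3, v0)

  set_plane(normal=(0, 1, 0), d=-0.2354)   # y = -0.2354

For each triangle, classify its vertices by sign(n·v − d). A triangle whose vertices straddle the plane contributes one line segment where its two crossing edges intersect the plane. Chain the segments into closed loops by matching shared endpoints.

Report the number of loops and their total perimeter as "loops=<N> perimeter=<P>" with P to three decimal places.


loops=2 perimeter=8.209

Straddling triangles (16 of 40):
  (v8,v12,v9) [+-+] → (-1.9255, -0.2354, 0)–(-1.6212, -0.2354, 0.376105)  len=0.4838
  (v9,v12,v13) [+--] → (-1.6212, -0.2354, 0.376105)–(-1.3106, -0.2354, 0.76)  len=0.4938
  (v9,v13,v10) [+-+] → (-1.3106, -0.2354, 0.76)–(-1.00828, -0.2354, 0.386282)  len=0.4807
  (v10,v13,v14) [+--] → (-1.00828, -0.2354, 0.386282)–(-0.6958, -0.2354, 0)  len=0.4968
  (v10,v14,v11) [+-+] → (-0.6958, -0.2354, 0)–(-0.809717, -0.2354, -0.140822)  len=0.1811
  (v11,v14,v15) [+--] → (-0.809717, -0.2354, -0.140822)–(-1.3106, -0.2354, -0.76)  len=0.7964
  (v11,v15,v8) [+-+] → (-1.3106, -0.2354, -0.76)–(-1.49807, -0.2354, -0.528292)  len=0.2980
  (v8,v15,v12) [+--] → (-1.49807, -0.2354, -0.528292)–(-1.9255, -0.2354, 0)  len=0.6796
  (v16,v0,v17) [-+-] → (2.20897, -0.2354, 0)–(2.09285, -0.2354, 0.116119)  len=0.1642
  (v17,v0,v1) [-++] → (2.09285, -0.2354, 0.116119)–(1.44897, -0.2354, 0.76)  len=0.9106
  (v17,v1,v18) [-+-] → (1.44897, -0.2354, 0.76)–(1.23025, -0.2354, 0.541264)  len=0.3093
  (v18,v1,v2) [-++] → (1.23025, -0.2354, 0.541264)–(0.688983, -0.2354, 0)  len=0.7655
  (v18,v2,v19) [-+-] → (0.688983, -0.2354, 0)–(0.805088, -0.2354, -0.116119)  len=0.1642
  (v19,v2,v3) [-++] → (0.805088, -0.2354, -0.116119)–(1.44897, -0.2354, -0.76)  len=0.9106
  (v19,v3,v16) [-+-] → (1.44897, -0.2354, -0.76)–(1.52801, -0.2354, -0.680961)  len=0.1118
  (v16,v3,v0) [-++] → (1.52801, -0.2354, -0.680961)–(2.20897, -0.2354, 0)  len=0.9630

Chained into 2 loop(s):
  loop 1: 8 segments, perimeter = 3.9103
  loop 2: 8 segments, perimeter = 4.2992
Total perimeter = 8.209


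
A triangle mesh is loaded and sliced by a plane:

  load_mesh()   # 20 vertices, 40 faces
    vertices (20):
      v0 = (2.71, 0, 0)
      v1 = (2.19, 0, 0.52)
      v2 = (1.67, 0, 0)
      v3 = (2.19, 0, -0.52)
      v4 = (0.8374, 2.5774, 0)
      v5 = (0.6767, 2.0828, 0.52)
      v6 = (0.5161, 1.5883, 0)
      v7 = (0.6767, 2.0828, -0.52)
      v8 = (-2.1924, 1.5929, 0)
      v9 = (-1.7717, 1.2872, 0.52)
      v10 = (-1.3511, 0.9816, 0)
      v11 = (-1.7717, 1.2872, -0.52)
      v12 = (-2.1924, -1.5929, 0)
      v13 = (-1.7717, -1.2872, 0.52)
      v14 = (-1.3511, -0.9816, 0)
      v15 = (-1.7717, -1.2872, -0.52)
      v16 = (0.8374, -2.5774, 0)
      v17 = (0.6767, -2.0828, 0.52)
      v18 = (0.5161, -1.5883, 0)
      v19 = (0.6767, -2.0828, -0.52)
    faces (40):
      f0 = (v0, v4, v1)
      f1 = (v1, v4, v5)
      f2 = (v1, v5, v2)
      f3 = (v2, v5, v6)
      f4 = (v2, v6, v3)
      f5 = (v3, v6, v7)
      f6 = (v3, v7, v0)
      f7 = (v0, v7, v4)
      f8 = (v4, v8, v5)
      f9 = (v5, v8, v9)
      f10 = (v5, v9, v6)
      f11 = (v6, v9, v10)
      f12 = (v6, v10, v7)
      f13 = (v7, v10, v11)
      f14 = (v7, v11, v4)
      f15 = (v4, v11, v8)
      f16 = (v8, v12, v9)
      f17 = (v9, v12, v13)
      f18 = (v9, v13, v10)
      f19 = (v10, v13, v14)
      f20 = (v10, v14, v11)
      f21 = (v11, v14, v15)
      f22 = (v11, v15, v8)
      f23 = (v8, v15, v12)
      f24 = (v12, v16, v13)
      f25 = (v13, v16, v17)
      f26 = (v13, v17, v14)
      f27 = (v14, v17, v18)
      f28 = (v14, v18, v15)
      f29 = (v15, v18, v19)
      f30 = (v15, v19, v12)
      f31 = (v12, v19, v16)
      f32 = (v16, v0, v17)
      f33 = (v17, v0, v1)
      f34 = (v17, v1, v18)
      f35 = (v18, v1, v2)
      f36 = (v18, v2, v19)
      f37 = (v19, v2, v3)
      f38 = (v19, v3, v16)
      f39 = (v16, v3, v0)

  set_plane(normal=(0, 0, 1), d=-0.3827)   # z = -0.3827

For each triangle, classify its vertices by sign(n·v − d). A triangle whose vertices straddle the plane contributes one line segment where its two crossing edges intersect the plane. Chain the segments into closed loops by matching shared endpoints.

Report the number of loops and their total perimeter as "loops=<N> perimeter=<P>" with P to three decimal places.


loops=2 perimeter=25.745

Straddling triangles (20 of 40):
  (v2,v6,v3) [++-] → (1.74803, 0.419372, -0.3827)–(2.0527, 0, -0.3827)  len=0.5184
  (v3,v6,v7) [-+-] → (1.74803, 0.419372, -0.3827)–(0.634295, 1.95223, -0.3827)  len=1.8947
  (v3,v7,v0) [--+] → (1.21357, 1.53286, -0.3827)–(2.3273, 0, -0.3827)  len=1.8947
  (v0,v7,v4) [+-+] → (1.21357, 1.53286, -0.3827)–(0.719131, 2.21339, -0.3827)  len=0.8412
  (v6,v10,v7) [++-] → (0.141283, 1.79204, -0.3827)–(0.634295, 1.95223, -0.3827)  len=0.5184
  (v7,v10,v11) [-+-] → (0.141283, 1.79204, -0.3827)–(-1.66065, 1.20651, -0.3827)  len=1.8947
  (v7,v11,v4) [--+] → (-1.0828, 1.62786, -0.3827)–(0.719131, 2.21339, -0.3827)  len=1.8947
  (v4,v11,v8) [+-+] → (-1.0828, 1.62786, -0.3827)–(-1.88278, 1.36792, -0.3827)  len=0.8412
  (v10,v14,v11) [++-] → (-1.66065, 0.68815, -0.3827)–(-1.66065, 1.20651, -0.3827)  len=0.5184
  (v11,v14,v15) [-+-] → (-1.66065, 0.68815, -0.3827)–(-1.66065, -1.20651, -0.3827)  len=1.8947
  (v11,v15,v8) [--+] → (-1.88278, -0.526743, -0.3827)–(-1.88278, 1.36792, -0.3827)  len=1.8947
  (v8,v15,v12) [+-+] → (-1.88278, -0.526743, -0.3827)–(-1.88278, -1.36792, -0.3827)  len=0.8412
  (v14,v18,v15) [++-] → (-1.16763, -1.3667, -0.3827)–(-1.66065, -1.20651, -0.3827)  len=0.5184
  (v15,v18,v19) [-+-] → (-1.16763, -1.3667, -0.3827)–(0.634295, -1.95223, -0.3827)  len=1.8947
  (v15,v19,v12) [--+] → (-0.0808528, -1.95345, -0.3827)–(-1.88278, -1.36792, -0.3827)  len=1.8947
  (v12,v19,v16) [+-+] → (-0.0808528, -1.95345, -0.3827)–(0.719131, -2.21339, -0.3827)  len=0.8412
  (v18,v2,v19) [++-] → (0.938969, -1.53286, -0.3827)–(0.634295, -1.95223, -0.3827)  len=0.5184
  (v19,v2,v3) [-+-] → (0.938969, -1.53286, -0.3827)–(2.0527, 0, -0.3827)  len=1.8947
  (v19,v3,v16) [--+] → (1.83286, -0.680533, -0.3827)–(0.719131, -2.21339, -0.3827)  len=1.8947
  (v16,v3,v0) [+-+] → (1.83286, -0.680533, -0.3827)–(2.3273, 0, -0.3827)  len=0.8412

Chained into 2 loop(s):
  loop 1: 10 segments, perimeter = 12.0654
  loop 2: 10 segments, perimeter = 13.6794
Total perimeter = 25.745


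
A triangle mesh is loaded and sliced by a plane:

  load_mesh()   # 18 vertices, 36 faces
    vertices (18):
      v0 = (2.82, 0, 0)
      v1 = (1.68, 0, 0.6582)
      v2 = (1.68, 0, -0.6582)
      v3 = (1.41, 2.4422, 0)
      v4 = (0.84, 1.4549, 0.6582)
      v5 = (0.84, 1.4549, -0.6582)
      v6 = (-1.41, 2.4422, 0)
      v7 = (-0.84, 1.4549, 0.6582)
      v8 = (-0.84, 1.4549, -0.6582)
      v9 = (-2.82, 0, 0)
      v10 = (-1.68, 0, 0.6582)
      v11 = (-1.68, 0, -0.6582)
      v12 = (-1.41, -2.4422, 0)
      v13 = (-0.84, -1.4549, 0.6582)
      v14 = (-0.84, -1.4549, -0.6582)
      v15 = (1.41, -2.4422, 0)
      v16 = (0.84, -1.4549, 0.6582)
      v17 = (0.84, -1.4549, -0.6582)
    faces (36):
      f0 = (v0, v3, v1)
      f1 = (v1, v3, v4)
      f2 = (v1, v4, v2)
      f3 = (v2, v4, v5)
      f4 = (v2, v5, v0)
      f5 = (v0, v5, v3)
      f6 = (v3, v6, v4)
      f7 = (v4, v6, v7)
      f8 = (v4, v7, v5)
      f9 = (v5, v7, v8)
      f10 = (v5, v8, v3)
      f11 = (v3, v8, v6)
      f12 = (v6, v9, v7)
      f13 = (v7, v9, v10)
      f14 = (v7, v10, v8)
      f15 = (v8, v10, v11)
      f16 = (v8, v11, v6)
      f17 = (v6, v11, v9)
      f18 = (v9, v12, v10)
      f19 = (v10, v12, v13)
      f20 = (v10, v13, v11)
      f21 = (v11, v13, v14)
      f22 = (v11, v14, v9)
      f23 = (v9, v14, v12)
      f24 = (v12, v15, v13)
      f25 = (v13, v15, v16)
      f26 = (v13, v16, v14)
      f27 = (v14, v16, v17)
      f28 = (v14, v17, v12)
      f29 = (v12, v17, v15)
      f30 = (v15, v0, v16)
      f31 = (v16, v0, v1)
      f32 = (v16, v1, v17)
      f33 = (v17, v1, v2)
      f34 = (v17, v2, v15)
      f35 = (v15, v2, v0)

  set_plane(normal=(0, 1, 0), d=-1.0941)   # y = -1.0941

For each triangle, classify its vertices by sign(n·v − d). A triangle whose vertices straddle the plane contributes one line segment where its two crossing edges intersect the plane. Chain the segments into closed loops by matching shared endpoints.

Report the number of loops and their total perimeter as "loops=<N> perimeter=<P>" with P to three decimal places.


Straddling triangles (12 of 36):
  (v9,v12,v10) [+-+] → (-2.18832, -1.0941, 0)–(-1.55904, -1.0941, 0.363328)  len=0.7266
  (v10,v12,v13) [+--] → (-1.55904, -1.0941, 0.363328)–(-1.04831, -1.0941, 0.6582)  len=0.5897
  (v10,v13,v11) [+-+] → (-1.04831, -1.0941, 0.6582)–(-1.04831, -1.0941, 0.331747)  len=0.3265
  (v11,v13,v14) [+--] → (-1.04831, -1.0941, 0.331747)–(-1.04831, -1.0941, -0.6582)  len=0.9899
  (v11,v14,v9) [+-+] → (-1.04831, -1.0941, -0.6582)–(-1.33102, -1.0941, -0.494973)  len=0.3264
  (v9,v14,v12) [+--] → (-1.33102, -1.0941, -0.494973)–(-2.18832, -1.0941, 0)  len=0.9899
  (v15,v0,v16) [-+-] → (2.18832, -1.0941, 0)–(1.33102, -1.0941, 0.494973)  len=0.9899
  (v16,v0,v1) [-++] → (1.33102, -1.0941, 0.494973)–(1.04831, -1.0941, 0.6582)  len=0.3264
  (v16,v1,v17) [-+-] → (1.04831, -1.0941, 0.6582)–(1.04831, -1.0941, -0.331747)  len=0.9899
  (v17,v1,v2) [-++] → (1.04831, -1.0941, -0.331747)–(1.04831, -1.0941, -0.6582)  len=0.3265
  (v17,v2,v15) [-+-] → (1.04831, -1.0941, -0.6582)–(1.55904, -1.0941, -0.363328)  len=0.5897
  (v15,v2,v0) [-++] → (1.55904, -1.0941, -0.363328)–(2.18832, -1.0941, 0)  len=0.7266

Chained into 2 loop(s):
  loop 1: 6 segments, perimeter = 3.9492
  loop 2: 6 segments, perimeter = 3.9492
Total perimeter = 7.898

loops=2 perimeter=7.898


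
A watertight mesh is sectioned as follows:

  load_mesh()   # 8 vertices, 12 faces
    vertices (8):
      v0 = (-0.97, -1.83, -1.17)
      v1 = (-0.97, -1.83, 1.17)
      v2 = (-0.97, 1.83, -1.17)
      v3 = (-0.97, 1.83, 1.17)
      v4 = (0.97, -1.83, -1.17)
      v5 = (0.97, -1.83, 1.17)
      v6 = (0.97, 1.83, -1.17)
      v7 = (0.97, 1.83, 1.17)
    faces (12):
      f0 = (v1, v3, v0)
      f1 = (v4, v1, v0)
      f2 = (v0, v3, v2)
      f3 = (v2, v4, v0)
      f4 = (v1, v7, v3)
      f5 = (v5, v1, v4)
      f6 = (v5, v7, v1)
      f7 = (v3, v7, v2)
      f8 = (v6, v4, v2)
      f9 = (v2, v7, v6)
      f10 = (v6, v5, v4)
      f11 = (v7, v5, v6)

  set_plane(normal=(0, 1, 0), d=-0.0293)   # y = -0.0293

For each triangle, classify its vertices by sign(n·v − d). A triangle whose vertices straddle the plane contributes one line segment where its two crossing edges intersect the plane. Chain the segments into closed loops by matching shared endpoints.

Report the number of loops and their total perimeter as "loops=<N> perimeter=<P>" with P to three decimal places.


loops=1 perimeter=8.560

Straddling triangles (8 of 12):
  (v1,v3,v0) [-+-] → (-0.97, -0.0293, 1.17)–(-0.97, -0.0293, -0.0187328)  len=1.1887
  (v0,v3,v2) [-++] → (-0.97, -0.0293, -0.0187328)–(-0.97, -0.0293, -1.17)  len=1.1513
  (v2,v4,v0) [+--] → (0.0155306, -0.0293, -1.17)–(-0.97, -0.0293, -1.17)  len=0.9855
  (v1,v7,v3) [-++] → (-0.0155306, -0.0293, 1.17)–(-0.97, -0.0293, 1.17)  len=0.9545
  (v5,v7,v1) [-+-] → (0.97, -0.0293, 1.17)–(-0.0155306, -0.0293, 1.17)  len=0.9855
  (v6,v4,v2) [+-+] → (0.97, -0.0293, -1.17)–(0.0155306, -0.0293, -1.17)  len=0.9545
  (v6,v5,v4) [+--] → (0.97, -0.0293, 0.0187328)–(0.97, -0.0293, -1.17)  len=1.1887
  (v7,v5,v6) [+-+] → (0.97, -0.0293, 1.17)–(0.97, -0.0293, 0.0187328)  len=1.1513

Chained into 1 loop(s):
  loop 1: 8 segments, perimeter = 8.5600
Total perimeter = 8.560


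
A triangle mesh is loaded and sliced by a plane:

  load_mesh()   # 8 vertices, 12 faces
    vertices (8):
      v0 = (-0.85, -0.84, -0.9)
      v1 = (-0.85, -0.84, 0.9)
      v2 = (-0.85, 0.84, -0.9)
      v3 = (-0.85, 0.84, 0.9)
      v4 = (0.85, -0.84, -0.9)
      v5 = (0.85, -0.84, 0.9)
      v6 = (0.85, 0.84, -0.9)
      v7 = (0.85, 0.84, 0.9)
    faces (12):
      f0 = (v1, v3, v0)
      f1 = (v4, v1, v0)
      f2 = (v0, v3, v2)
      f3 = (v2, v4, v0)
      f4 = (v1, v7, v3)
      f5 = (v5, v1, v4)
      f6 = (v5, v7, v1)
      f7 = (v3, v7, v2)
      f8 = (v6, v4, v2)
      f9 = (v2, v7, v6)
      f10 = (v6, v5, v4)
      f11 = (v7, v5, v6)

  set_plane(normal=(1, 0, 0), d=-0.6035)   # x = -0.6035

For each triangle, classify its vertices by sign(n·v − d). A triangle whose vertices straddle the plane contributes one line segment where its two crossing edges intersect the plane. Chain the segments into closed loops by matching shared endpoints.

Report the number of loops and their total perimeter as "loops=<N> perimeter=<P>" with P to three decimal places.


loops=1 perimeter=6.960

Straddling triangles (8 of 12):
  (v4,v1,v0) [+--] → (-0.6035, -0.84, 0.639)–(-0.6035, -0.84, -0.9)  len=1.5390
  (v2,v4,v0) [-+-] → (-0.6035, 0.5964, -0.9)–(-0.6035, -0.84, -0.9)  len=1.4364
  (v1,v7,v3) [-+-] → (-0.6035, -0.5964, 0.9)–(-0.6035, 0.84, 0.9)  len=1.4364
  (v5,v1,v4) [+-+] → (-0.6035, -0.84, 0.9)–(-0.6035, -0.84, 0.639)  len=0.2610
  (v5,v7,v1) [++-] → (-0.6035, -0.5964, 0.9)–(-0.6035, -0.84, 0.9)  len=0.2436
  (v3,v7,v2) [-+-] → (-0.6035, 0.84, 0.9)–(-0.6035, 0.84, -0.639)  len=1.5390
  (v6,v4,v2) [++-] → (-0.6035, 0.5964, -0.9)–(-0.6035, 0.84, -0.9)  len=0.2436
  (v2,v7,v6) [-++] → (-0.6035, 0.84, -0.639)–(-0.6035, 0.84, -0.9)  len=0.2610

Chained into 1 loop(s):
  loop 1: 8 segments, perimeter = 6.9600
Total perimeter = 6.960


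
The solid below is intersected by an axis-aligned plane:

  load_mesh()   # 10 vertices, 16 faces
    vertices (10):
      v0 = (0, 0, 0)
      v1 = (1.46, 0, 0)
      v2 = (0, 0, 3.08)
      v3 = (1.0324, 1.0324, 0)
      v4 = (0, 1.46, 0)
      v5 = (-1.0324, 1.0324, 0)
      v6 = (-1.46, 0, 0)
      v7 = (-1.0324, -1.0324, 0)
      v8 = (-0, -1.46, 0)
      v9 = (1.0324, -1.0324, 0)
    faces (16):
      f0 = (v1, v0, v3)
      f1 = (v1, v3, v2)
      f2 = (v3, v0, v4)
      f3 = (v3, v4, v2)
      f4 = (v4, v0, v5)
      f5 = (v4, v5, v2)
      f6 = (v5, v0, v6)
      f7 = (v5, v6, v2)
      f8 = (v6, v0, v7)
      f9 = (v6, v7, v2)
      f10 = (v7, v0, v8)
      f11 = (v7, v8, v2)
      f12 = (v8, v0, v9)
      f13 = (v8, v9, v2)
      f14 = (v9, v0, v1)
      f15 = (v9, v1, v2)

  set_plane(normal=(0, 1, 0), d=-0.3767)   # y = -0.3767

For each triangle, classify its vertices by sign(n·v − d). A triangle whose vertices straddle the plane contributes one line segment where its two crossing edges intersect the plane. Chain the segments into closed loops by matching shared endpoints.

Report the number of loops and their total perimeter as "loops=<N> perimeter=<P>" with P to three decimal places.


Straddling triangles (8 of 16):
  (v6,v0,v7) [++-] → (-0.3767, -0.3767, 0)–(-1.30398, -0.3767, 0)  len=0.9273
  (v6,v7,v2) [+-+] → (-1.30398, -0.3767, 0)–(-0.3767, -0.3767, 1.95618)  len=2.1648
  (v7,v0,v8) [-+-] → (-0.3767, -0.3767, 0)–(0, -0.3767, 0)  len=0.3767
  (v7,v8,v2) [--+] → (0, -0.3767, 2.28532)–(-0.3767, -0.3767, 1.95618)  len=0.5002
  (v8,v0,v9) [-+-] → (0, -0.3767, 0)–(0.3767, -0.3767, 0)  len=0.3767
  (v8,v9,v2) [--+] → (0.3767, -0.3767, 1.95618)–(0, -0.3767, 2.28532)  len=0.5002
  (v9,v0,v1) [-++] → (0.3767, -0.3767, 0)–(1.30398, -0.3767, 0)  len=0.9273
  (v9,v1,v2) [-++] → (1.30398, -0.3767, 0)–(0.3767, -0.3767, 1.95618)  len=2.1648

Chained into 1 loop(s):
  loop 1: 8 segments, perimeter = 7.9381
Total perimeter = 7.938

loops=1 perimeter=7.938


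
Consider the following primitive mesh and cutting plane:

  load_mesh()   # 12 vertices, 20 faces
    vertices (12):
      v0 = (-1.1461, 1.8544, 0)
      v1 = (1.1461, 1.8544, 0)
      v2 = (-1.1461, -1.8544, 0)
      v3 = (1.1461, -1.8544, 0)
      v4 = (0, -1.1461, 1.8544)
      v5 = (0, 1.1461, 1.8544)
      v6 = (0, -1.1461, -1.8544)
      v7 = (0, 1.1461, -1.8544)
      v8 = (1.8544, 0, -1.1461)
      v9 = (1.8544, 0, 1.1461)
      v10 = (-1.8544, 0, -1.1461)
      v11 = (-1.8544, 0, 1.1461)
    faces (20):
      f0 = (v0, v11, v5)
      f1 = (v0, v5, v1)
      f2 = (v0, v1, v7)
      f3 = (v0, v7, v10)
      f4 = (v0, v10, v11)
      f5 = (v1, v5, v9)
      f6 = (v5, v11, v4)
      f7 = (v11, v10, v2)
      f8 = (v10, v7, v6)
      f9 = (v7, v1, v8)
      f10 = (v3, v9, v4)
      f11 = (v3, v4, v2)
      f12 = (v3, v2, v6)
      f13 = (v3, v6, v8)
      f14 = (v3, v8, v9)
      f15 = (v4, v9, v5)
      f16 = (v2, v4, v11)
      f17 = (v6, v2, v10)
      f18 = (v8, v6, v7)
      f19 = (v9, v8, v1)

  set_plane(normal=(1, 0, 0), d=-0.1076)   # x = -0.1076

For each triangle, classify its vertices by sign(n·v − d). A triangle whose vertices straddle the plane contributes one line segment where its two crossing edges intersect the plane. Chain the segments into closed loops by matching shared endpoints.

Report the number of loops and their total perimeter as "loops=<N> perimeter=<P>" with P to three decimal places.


Straddling triangles (10 of 20):
  (v0,v11,v5) [--+] → (-0.1076, 1.0796, 1.8133)–(-0.1076, 1.2126, 1.6803)  len=0.1881
  (v0,v5,v1) [-++] → (-0.1076, 1.2126, 1.6803)–(-0.1076, 1.8544, 0)  len=1.7987
  (v0,v1,v7) [-++] → (-0.1076, 1.8544, 0)–(-0.1076, 1.2126, -1.6803)  len=1.7987
  (v0,v7,v10) [-+-] → (-0.1076, 1.2126, -1.6803)–(-0.1076, 1.0796, -1.8133)  len=0.1881
  (v5,v11,v4) [+-+] → (-0.1076, 1.0796, 1.8133)–(-0.1076, -1.0796, 1.8133)  len=2.1592
  (v10,v7,v6) [-++] → (-0.1076, 1.0796, -1.8133)–(-0.1076, -1.0796, -1.8133)  len=2.1592
  (v3,v4,v2) [++-] → (-0.1076, -1.2126, 1.6803)–(-0.1076, -1.8544, 0)  len=1.7987
  (v3,v2,v6) [+-+] → (-0.1076, -1.8544, 0)–(-0.1076, -1.2126, -1.6803)  len=1.7987
  (v2,v4,v11) [-+-] → (-0.1076, -1.2126, 1.6803)–(-0.1076, -1.0796, 1.8133)  len=0.1881
  (v6,v2,v10) [+--] → (-0.1076, -1.2126, -1.6803)–(-0.1076, -1.0796, -1.8133)  len=0.1881

Chained into 1 loop(s):
  loop 1: 10 segments, perimeter = 12.2656
Total perimeter = 12.266

loops=1 perimeter=12.266


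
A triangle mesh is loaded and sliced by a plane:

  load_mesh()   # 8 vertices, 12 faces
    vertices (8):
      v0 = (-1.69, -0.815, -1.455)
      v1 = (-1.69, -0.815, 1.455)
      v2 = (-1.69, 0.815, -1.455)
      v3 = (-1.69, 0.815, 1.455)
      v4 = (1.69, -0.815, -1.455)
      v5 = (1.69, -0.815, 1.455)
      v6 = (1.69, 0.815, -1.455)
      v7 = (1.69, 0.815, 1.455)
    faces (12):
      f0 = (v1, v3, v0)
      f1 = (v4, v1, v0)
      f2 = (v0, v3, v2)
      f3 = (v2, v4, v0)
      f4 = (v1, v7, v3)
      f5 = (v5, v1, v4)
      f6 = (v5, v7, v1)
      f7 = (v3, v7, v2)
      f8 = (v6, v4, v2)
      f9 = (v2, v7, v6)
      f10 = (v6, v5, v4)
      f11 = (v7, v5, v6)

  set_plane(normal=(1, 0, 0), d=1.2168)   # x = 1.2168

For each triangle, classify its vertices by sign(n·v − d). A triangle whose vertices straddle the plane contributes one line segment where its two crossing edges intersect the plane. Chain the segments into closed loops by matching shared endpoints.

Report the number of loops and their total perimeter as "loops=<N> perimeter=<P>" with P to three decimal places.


Straddling triangles (8 of 12):
  (v4,v1,v0) [+--] → (1.2168, -0.815, -1.0476)–(1.2168, -0.815, -1.455)  len=0.4074
  (v2,v4,v0) [-+-] → (1.2168, -0.5868, -1.455)–(1.2168, -0.815, -1.455)  len=0.2282
  (v1,v7,v3) [-+-] → (1.2168, 0.5868, 1.455)–(1.2168, 0.815, 1.455)  len=0.2282
  (v5,v1,v4) [+-+] → (1.2168, -0.815, 1.455)–(1.2168, -0.815, -1.0476)  len=2.5026
  (v5,v7,v1) [++-] → (1.2168, 0.5868, 1.455)–(1.2168, -0.815, 1.455)  len=1.4018
  (v3,v7,v2) [-+-] → (1.2168, 0.815, 1.455)–(1.2168, 0.815, 1.0476)  len=0.4074
  (v6,v4,v2) [++-] → (1.2168, -0.5868, -1.455)–(1.2168, 0.815, -1.455)  len=1.4018
  (v2,v7,v6) [-++] → (1.2168, 0.815, 1.0476)–(1.2168, 0.815, -1.455)  len=2.5026

Chained into 1 loop(s):
  loop 1: 8 segments, perimeter = 9.0800
Total perimeter = 9.080

loops=1 perimeter=9.080


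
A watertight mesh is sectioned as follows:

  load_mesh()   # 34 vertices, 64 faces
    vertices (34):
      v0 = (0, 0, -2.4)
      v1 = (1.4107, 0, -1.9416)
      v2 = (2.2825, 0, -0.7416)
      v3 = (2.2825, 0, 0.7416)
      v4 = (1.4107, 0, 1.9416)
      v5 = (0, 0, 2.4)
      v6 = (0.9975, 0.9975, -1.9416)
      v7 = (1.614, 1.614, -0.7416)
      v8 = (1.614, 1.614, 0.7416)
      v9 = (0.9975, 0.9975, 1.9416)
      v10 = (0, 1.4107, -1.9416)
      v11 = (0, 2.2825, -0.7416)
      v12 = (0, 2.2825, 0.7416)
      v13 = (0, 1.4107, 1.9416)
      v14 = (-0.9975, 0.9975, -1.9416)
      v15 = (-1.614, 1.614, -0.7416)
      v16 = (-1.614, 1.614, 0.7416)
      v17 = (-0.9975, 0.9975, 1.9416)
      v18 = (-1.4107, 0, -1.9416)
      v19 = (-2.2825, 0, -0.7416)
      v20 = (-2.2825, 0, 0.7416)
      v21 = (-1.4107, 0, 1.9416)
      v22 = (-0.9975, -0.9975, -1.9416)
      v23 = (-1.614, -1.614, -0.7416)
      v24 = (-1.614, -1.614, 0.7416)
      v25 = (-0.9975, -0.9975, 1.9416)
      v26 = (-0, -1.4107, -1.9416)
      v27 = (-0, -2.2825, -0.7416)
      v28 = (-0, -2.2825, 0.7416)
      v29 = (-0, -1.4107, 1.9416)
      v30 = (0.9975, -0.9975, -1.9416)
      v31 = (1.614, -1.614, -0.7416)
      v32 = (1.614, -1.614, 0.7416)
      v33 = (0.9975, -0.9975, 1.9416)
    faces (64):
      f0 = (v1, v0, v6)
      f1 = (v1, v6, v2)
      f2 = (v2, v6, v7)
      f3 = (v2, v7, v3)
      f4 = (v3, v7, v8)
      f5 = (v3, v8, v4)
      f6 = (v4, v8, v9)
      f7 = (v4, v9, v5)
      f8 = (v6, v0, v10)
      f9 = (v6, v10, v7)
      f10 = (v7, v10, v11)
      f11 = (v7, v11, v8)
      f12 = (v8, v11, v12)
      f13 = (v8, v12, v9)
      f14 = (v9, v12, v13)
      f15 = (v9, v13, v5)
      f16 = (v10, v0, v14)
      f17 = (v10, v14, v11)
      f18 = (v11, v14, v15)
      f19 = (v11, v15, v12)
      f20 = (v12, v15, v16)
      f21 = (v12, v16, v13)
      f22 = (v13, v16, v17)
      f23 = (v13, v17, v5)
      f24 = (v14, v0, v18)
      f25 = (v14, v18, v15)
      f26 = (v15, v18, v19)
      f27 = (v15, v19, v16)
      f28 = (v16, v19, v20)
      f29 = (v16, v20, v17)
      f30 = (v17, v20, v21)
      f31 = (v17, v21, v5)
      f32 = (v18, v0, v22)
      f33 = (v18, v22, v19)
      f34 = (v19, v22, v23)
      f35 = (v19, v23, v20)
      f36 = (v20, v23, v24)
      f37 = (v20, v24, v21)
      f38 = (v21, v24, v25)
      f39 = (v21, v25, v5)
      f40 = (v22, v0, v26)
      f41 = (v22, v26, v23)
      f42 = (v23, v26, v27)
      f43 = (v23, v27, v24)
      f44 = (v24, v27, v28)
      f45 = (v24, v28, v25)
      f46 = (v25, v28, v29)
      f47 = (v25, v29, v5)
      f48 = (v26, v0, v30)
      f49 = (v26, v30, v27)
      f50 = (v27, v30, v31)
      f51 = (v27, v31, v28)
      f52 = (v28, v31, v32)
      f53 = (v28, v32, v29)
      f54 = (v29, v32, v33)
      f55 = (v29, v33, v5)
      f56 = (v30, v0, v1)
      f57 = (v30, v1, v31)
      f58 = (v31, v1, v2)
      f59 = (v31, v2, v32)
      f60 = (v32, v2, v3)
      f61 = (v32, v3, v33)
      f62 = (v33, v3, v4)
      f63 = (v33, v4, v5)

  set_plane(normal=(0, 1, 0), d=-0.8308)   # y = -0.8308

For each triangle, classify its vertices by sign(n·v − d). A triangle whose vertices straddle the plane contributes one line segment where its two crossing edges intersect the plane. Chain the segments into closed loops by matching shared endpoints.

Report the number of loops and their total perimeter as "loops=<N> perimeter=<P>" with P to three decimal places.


Straddling triangles (20 of 64):
  (v18,v0,v22) [++-] → (-0.8308, -0.8308, -2.01821)–(-1.06655, -0.8308, -1.9416)  len=0.2479
  (v18,v22,v19) [+-+] → (-1.06655, -0.8308, -1.9416)–(-1.21225, -0.8308, -1.74106)  len=0.2479
  (v19,v22,v23) [+--] → (-1.21225, -0.8308, -1.74106)–(-1.93839, -0.8308, -0.7416)  len=1.2354
  (v19,v23,v20) [+-+] → (-1.93839, -0.8308, -0.7416)–(-1.93839, -0.8308, -0.0218712)  len=0.7197
  (v20,v23,v24) [+--] → (-1.93839, -0.8308, -0.0218712)–(-1.93839, -0.8308, 0.7416)  len=0.7635
  (v20,v24,v21) [+-+] → (-1.93839, -0.8308, 0.7416)–(-1.51535, -0.8308, 1.3239)  len=0.7198
  (v21,v24,v25) [+--] → (-1.51535, -0.8308, 1.3239)–(-1.06655, -0.8308, 1.9416)  len=0.7635
  (v21,v25,v5) [+-+] → (-1.06655, -0.8308, 1.9416)–(-0.8308, -0.8308, 2.01821)  len=0.2479
  (v22,v0,v26) [-+-] → (-0.8308, -0.8308, -2.01821)–(0, -0.8308, -2.13004)  len=0.8383
  (v25,v29,v5) [--+] → (0, -0.8308, 2.13004)–(-0.8308, -0.8308, 2.01821)  len=0.8383
  (v26,v0,v30) [-+-] → (0, -0.8308, -2.13004)–(0.8308, -0.8308, -2.01821)  len=0.8383
  (v29,v33,v5) [--+] → (0.8308, -0.8308, 2.01821)–(0, -0.8308, 2.13004)  len=0.8383
  (v30,v0,v1) [-++] → (0.8308, -0.8308, -2.01821)–(1.06655, -0.8308, -1.9416)  len=0.2479
  (v30,v1,v31) [-+-] → (1.06655, -0.8308, -1.9416)–(1.51535, -0.8308, -1.3239)  len=0.7635
  (v31,v1,v2) [-++] → (1.51535, -0.8308, -1.3239)–(1.93839, -0.8308, -0.7416)  len=0.7198
  (v31,v2,v32) [-+-] → (1.93839, -0.8308, -0.7416)–(1.93839, -0.8308, 0.0218712)  len=0.7635
  (v32,v2,v3) [-++] → (1.93839, -0.8308, 0.0218712)–(1.93839, -0.8308, 0.7416)  len=0.7197
  (v32,v3,v33) [-+-] → (1.93839, -0.8308, 0.7416)–(1.21225, -0.8308, 1.74106)  len=1.2354
  (v33,v3,v4) [-++] → (1.21225, -0.8308, 1.74106)–(1.06655, -0.8308, 1.9416)  len=0.2479
  (v33,v4,v5) [-++] → (1.06655, -0.8308, 1.9416)–(0.8308, -0.8308, 2.01821)  len=0.2479

Chained into 1 loop(s):
  loop 1: 20 segments, perimeter = 13.2442
Total perimeter = 13.244

loops=1 perimeter=13.244


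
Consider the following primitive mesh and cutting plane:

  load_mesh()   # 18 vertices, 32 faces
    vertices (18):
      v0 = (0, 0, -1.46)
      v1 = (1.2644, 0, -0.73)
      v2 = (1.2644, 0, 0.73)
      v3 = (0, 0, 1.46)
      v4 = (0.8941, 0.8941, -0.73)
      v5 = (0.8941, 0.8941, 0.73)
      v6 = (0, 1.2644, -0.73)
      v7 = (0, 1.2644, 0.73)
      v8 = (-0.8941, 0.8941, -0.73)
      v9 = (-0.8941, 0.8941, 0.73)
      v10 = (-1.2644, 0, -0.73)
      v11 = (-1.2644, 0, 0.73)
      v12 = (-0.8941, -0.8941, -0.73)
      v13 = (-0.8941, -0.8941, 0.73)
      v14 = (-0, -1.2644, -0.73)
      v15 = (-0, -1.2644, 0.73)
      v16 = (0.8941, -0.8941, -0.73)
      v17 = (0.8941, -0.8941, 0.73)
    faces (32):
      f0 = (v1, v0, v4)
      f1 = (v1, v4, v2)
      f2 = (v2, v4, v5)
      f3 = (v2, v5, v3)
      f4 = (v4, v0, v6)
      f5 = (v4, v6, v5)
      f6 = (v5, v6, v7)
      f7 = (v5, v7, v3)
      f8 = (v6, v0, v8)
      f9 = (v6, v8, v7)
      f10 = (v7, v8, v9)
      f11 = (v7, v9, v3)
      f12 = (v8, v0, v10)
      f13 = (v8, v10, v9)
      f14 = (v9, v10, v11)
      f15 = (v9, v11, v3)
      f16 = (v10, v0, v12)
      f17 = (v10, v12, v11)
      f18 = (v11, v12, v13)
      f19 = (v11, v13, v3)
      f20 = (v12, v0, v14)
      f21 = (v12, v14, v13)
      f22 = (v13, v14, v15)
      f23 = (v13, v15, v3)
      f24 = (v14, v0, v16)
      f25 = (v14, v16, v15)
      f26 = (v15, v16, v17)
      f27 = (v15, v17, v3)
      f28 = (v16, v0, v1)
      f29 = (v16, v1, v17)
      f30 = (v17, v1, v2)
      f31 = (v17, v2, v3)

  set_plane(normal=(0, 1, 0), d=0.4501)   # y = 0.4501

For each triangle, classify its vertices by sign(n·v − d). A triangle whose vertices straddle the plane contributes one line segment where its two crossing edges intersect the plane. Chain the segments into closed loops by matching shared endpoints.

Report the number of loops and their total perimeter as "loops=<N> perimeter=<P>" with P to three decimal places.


Straddling triangles (12 of 32):
  (v1,v0,v4) [--+] → (0.4501, 0.4501, -1.09251)–(1.07799, 0.4501, -0.73)  len=0.7250
  (v1,v4,v2) [-+-] → (1.07799, 0.4501, -0.73)–(1.07799, 0.4501, -0.00498043)  len=0.7250
  (v2,v4,v5) [-++] → (1.07799, 0.4501, -0.00498043)–(1.07799, 0.4501, 0.73)  len=0.7350
  (v2,v5,v3) [-+-] → (1.07799, 0.4501, 0.73)–(0.4501, 0.4501, 1.09251)  len=0.7250
  (v4,v0,v6) [+-+] → (0.4501, 0.4501, -1.09251)–(0, 0.4501, -1.20014)  len=0.4628
  (v5,v7,v3) [++-] → (0, 0.4501, 1.20014)–(0.4501, 0.4501, 1.09251)  len=0.4628
  (v6,v0,v8) [+-+] → (0, 0.4501, -1.20014)–(-0.4501, 0.4501, -1.09251)  len=0.4628
  (v7,v9,v3) [++-] → (-0.4501, 0.4501, 1.09251)–(0, 0.4501, 1.20014)  len=0.4628
  (v8,v0,v10) [+--] → (-0.4501, 0.4501, -1.09251)–(-1.07799, 0.4501, -0.73)  len=0.7250
  (v8,v10,v9) [+-+] → (-1.07799, 0.4501, -0.73)–(-1.07799, 0.4501, 0.00498043)  len=0.7350
  (v9,v10,v11) [+--] → (-1.07799, 0.4501, 0.00498043)–(-1.07799, 0.4501, 0.73)  len=0.7250
  (v9,v11,v3) [+--] → (-1.07799, 0.4501, 0.73)–(-0.4501, 0.4501, 1.09251)  len=0.7250

Chained into 1 loop(s):
  loop 1: 12 segments, perimeter = 7.6712
Total perimeter = 7.671

loops=1 perimeter=7.671


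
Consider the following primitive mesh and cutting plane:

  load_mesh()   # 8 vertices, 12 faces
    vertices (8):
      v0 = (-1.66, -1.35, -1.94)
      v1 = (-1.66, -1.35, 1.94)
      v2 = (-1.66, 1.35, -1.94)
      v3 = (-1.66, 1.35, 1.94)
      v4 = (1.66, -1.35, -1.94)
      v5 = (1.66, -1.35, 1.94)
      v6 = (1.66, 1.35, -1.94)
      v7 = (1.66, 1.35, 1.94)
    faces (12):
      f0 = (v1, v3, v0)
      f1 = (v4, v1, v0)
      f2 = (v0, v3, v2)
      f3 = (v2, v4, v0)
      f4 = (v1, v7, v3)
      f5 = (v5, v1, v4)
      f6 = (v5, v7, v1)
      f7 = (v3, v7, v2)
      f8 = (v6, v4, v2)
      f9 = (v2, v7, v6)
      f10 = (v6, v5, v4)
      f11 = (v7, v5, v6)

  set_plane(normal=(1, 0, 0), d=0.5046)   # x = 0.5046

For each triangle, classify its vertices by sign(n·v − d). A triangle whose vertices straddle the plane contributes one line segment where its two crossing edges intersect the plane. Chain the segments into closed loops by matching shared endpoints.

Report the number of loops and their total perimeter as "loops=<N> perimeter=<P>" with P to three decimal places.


loops=1 perimeter=13.160

Straddling triangles (8 of 12):
  (v4,v1,v0) [+--] → (0.5046, -1.35, -0.589713)–(0.5046, -1.35, -1.94)  len=1.3503
  (v2,v4,v0) [-+-] → (0.5046, -0.410367, -1.94)–(0.5046, -1.35, -1.94)  len=0.9396
  (v1,v7,v3) [-+-] → (0.5046, 0.410367, 1.94)–(0.5046, 1.35, 1.94)  len=0.9396
  (v5,v1,v4) [+-+] → (0.5046, -1.35, 1.94)–(0.5046, -1.35, -0.589713)  len=2.5297
  (v5,v7,v1) [++-] → (0.5046, 0.410367, 1.94)–(0.5046, -1.35, 1.94)  len=1.7604
  (v3,v7,v2) [-+-] → (0.5046, 1.35, 1.94)–(0.5046, 1.35, 0.589713)  len=1.3503
  (v6,v4,v2) [++-] → (0.5046, -0.410367, -1.94)–(0.5046, 1.35, -1.94)  len=1.7604
  (v2,v7,v6) [-++] → (0.5046, 1.35, 0.589713)–(0.5046, 1.35, -1.94)  len=2.5297

Chained into 1 loop(s):
  loop 1: 8 segments, perimeter = 13.1600
Total perimeter = 13.160
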